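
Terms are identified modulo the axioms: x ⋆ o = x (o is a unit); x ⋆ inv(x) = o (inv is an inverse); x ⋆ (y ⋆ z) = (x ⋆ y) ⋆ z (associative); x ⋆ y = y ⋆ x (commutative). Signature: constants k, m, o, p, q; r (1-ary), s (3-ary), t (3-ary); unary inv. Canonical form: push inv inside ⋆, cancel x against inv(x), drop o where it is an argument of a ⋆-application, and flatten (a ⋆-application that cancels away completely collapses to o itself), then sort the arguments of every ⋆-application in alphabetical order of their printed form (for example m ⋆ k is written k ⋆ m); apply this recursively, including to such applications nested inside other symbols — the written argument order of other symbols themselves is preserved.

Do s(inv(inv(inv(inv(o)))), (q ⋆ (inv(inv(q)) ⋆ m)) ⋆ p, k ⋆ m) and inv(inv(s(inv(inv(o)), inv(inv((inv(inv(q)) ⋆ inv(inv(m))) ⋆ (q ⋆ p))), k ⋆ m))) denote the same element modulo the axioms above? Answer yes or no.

Answer: yes — both canonical forms are s(o, m ⋆ p ⋆ q ⋆ q, k ⋆ m)

Derivation:
Left:  s(inv(inv(inv(inv(o)))), (q ⋆ (inv(inv(q)) ⋆ m)) ⋆ p, k ⋆ m)
  Focus inside:  (q ⋆ (inv(inv(q)) ⋆ m)) ⋆ p
  Push inv inside:  distribute inv over ⋆ and collapse double inv
  Collect terms:  q ⋆ q ⋆ m ⋆ p
  Sort arguments:  m ⋆ p ⋆ q ⋆ q
  Reassemble:  s(o, m ⋆ p ⋆ q ⋆ q, k ⋆ m)
Right:  inv(inv(s(inv(inv(o)), inv(inv((inv(inv(q)) ⋆ inv(inv(m))) ⋆ (q ⋆ p))), k ⋆ m)))
  Push inv inside:  distribute inv over ⋆ and collapse double inv
  Collect:  s(o, m ⋆ p ⋆ q ⋆ q, k ⋆ m)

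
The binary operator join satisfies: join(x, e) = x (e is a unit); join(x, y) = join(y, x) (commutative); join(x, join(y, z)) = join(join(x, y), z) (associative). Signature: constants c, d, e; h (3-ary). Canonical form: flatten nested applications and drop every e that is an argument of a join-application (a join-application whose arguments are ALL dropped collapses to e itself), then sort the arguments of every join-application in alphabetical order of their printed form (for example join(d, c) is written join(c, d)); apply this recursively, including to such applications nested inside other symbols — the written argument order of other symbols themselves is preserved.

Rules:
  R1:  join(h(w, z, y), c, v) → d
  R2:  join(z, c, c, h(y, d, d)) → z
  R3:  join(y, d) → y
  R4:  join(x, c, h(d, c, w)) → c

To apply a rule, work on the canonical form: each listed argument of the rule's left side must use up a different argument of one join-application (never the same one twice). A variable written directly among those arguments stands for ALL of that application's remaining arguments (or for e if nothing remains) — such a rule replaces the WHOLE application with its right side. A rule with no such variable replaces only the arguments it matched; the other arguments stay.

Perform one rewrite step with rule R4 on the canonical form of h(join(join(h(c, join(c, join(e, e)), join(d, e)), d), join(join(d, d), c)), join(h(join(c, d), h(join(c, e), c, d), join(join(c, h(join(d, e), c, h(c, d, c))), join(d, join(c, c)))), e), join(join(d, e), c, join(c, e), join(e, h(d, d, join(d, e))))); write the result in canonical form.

Canonical form:  h(join(c, d, d, d, h(c, c, d)), h(join(c, d), h(c, c, d), join(c, c, c, d, h(d, c, h(c, d, c)))), join(c, c, d, h(d, d, d)))
R4 matches:  uses c, h(d, c, h(c, d, c));  w := h(c, d, c), x := join(c, c, d)
Every leftover argument binds to the variable; the entire application is replaced.
Giving:  h(join(c, d, d, d, h(c, c, d)), h(join(c, d), h(c, c, d), c), join(c, c, d, h(d, d, d)))

Answer: h(join(c, d, d, d, h(c, c, d)), h(join(c, d), h(c, c, d), c), join(c, c, d, h(d, d, d)))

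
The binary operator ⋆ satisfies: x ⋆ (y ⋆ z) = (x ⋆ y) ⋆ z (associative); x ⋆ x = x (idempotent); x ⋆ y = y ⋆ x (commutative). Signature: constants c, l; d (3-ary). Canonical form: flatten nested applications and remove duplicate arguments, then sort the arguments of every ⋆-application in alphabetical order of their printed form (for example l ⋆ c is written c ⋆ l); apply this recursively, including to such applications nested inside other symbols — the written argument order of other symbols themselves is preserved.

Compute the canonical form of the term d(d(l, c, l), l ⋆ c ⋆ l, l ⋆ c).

Answer: d(d(l, c, l), c ⋆ l, c ⋆ l)

Derivation:
Work inside:  l ⋆ c ⋆ l
Idempotence:  drop duplicate l
Sort:  c ⋆ l
Put back:  d(d(l, c, l), c ⋆ l, c ⋆ l)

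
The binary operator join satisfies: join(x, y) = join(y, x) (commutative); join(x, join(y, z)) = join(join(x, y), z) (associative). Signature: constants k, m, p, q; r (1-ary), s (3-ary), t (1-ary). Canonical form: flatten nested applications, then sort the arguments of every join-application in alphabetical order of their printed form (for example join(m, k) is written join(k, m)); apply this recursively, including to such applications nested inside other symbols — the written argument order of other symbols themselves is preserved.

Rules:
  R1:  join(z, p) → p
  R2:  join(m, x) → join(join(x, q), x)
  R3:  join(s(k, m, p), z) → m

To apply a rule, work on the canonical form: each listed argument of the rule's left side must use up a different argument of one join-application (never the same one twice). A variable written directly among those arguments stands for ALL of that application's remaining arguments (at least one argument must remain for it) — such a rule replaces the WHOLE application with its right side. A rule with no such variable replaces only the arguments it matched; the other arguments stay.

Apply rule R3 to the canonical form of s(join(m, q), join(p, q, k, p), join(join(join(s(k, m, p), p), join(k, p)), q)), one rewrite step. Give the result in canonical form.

Answer: s(join(m, q), join(k, p, p, q), m)

Derivation:
Canonical form:  s(join(m, q), join(k, p, p, q), join(k, p, p, q, s(k, m, p)))
Apply R3:  consuming s(k, m, p);  z := join(k, p, p, q)
The extension variable absorbs all remaining arguments, so the whole application is rewritten.
New term:  s(join(m, q), join(k, p, p, q), m)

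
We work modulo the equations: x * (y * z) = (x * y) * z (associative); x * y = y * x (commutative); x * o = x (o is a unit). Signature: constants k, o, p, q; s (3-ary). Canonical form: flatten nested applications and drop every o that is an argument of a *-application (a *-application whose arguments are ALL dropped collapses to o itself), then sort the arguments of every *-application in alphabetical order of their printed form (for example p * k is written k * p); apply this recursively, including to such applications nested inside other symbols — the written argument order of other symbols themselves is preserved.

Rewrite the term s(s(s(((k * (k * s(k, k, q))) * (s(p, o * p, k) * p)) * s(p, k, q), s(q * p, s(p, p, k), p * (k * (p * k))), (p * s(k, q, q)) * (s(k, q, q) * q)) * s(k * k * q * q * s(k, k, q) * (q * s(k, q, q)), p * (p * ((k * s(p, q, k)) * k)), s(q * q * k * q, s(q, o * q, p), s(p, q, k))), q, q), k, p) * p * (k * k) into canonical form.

Flatten:  s(s(s(((k * (k * s(k, k, q))) * (s(p, o * p, k) * p)) * s(p, k, q), s(q * p, s(p, p, k), p * (k * (p * k))), (p * s(k, q, q)) * (s(k, q, q) * q)) * s(k * k * q * q * s(k, k, q) * (q * s(k, q, q)), p * (p * ((k * s(p, q, k)) * k)), s(q * q * k * q, s(q, o * q, p), s(p, q, k))), q, q), k, p) * p * k * k
Canonicalize subterm:  s(s(s(((k * (k * s(k, k, q))) * (s(p, o * p, k) * p)) * s(p, k, q), s(q * p, s(p, p, k), p * (k * (p * k))), (p * s(k, q, q)) * (s(k, q, q) * q)) * s(k * k * q * q * s(k, k, q) * (q * s(k, q, q)), p * (p * ((k * s(p, q, k)) * k)), s(q * q * k * q, s(q, o * q, p), s(p, q, k))), q, q), k, p)  →  s(s(s(k * k * p * s(k, k, q) * s(p, k, q) * s(p, p, k), s(p * q, s(p, p, k), k * k * p * p), p * q * s(k, q, q) * s(k, q, q)) * s(k * k * q * q * q * s(k, k, q) * s(k, q, q), k * k * p * p * s(p, q, k), s(k * q * q * q, s(q, q, p), s(p, q, k))), q, q), k, p)
Order the arguments:  k * k * p * s(s(s(k * k * p * s(k, k, q) * s(p, k, q) * s(p, p, k), s(p * q, s(p, p, k), k * k * p * p), p * q * s(k, q, q) * s(k, q, q)) * s(k * k * q * q * q * s(k, k, q) * s(k, q, q), k * k * p * p * s(p, q, k), s(k * q * q * q, s(q, q, p), s(p, q, k))), q, q), k, p)

Answer: k * k * p * s(s(s(k * k * p * s(k, k, q) * s(p, k, q) * s(p, p, k), s(p * q, s(p, p, k), k * k * p * p), p * q * s(k, q, q) * s(k, q, q)) * s(k * k * q * q * q * s(k, k, q) * s(k, q, q), k * k * p * p * s(p, q, k), s(k * q * q * q, s(q, q, p), s(p, q, k))), q, q), k, p)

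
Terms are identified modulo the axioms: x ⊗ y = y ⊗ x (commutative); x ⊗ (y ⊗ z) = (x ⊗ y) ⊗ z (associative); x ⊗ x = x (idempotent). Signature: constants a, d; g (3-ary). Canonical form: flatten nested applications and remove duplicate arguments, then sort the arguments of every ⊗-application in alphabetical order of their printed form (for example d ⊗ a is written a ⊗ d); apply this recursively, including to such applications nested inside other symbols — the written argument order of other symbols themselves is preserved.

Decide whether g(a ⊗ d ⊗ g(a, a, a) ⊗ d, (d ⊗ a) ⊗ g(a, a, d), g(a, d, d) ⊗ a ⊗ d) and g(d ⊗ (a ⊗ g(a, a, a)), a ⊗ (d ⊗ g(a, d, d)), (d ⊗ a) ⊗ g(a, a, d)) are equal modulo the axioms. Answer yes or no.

Left:  g(a ⊗ d ⊗ g(a, a, a) ⊗ d, (d ⊗ a) ⊗ g(a, a, d), g(a, d, d) ⊗ a ⊗ d)
  Work inside:  (d ⊗ a) ⊗ g(a, a, d)
  Merge nested applications:  d ⊗ a ⊗ g(a, a, d)
  Order the arguments:  a ⊗ d ⊗ g(a, a, d)
  Put back:  g(a ⊗ d ⊗ g(a, a, a), a ⊗ d ⊗ g(a, a, d), a ⊗ d ⊗ g(a, d, d))
Right:  g(d ⊗ (a ⊗ g(a, a, a)), a ⊗ (d ⊗ g(a, d, d)), (d ⊗ a) ⊗ g(a, a, d))
  Work inside:  (d ⊗ a) ⊗ g(a, a, d)
  Flatten:  d ⊗ a ⊗ g(a, a, d)
  Sort:  a ⊗ d ⊗ g(a, a, d)
  Rebuild:  g(a ⊗ d ⊗ g(a, a, a), a ⊗ d ⊗ g(a, d, d), a ⊗ d ⊗ g(a, a, d))

Answer: no — g(a ⊗ d ⊗ g(a, a, a), a ⊗ d ⊗ g(a, a, d), a ⊗ d ⊗ g(a, d, d)) vs g(a ⊗ d ⊗ g(a, a, a), a ⊗ d ⊗ g(a, d, d), a ⊗ d ⊗ g(a, a, d))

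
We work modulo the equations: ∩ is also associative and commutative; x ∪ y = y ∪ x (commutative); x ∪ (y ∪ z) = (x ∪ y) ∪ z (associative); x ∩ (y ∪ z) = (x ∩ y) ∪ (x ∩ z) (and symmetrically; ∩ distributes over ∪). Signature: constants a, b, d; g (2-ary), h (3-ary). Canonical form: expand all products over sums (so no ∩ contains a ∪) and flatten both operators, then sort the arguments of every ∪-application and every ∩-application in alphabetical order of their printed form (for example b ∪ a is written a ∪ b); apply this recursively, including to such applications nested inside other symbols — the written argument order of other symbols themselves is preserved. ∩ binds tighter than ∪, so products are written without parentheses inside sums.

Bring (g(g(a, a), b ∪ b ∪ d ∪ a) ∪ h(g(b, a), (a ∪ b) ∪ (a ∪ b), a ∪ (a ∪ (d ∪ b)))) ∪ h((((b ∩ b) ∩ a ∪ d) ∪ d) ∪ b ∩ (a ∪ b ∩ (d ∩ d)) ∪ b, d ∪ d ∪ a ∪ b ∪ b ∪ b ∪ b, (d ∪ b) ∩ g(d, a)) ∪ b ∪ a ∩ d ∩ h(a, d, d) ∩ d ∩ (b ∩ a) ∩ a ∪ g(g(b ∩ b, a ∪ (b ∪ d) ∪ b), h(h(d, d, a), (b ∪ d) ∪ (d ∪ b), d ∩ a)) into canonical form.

Answer: a ∩ a ∩ a ∩ b ∩ d ∩ d ∩ h(a, d, d) ∪ b ∪ g(g(a, a), a ∪ b ∪ b ∪ d) ∪ g(g(b ∩ b, a ∪ b ∪ b ∪ d), h(h(d, d, a), b ∪ b ∪ d ∪ d, a ∩ d)) ∪ h(a ∩ b ∪ a ∩ b ∩ b ∪ b ∪ b ∩ b ∩ d ∩ d ∪ d ∪ d, a ∪ b ∪ b ∪ b ∪ b ∪ d ∪ d, b ∩ g(d, a) ∪ d ∩ g(d, a)) ∪ h(g(b, a), a ∪ a ∪ b ∪ b, a ∪ a ∪ b ∪ d)

Derivation:
Expand:  g(g(a, a), a ∪ b ∪ b ∪ d) ∪ h(g(b, a), a ∪ a ∪ b ∪ b, a ∪ a ∪ b ∪ d) ∪ h(a ∩ b ∪ a ∩ b ∩ b ∪ b ∪ b ∩ b ∩ d ∩ d ∪ d ∪ d, a ∪ b ∪ b ∪ b ∪ b ∪ d ∪ d, b ∩ g(d, a) ∪ d ∩ g(d, a)) ∪ b ∪ a ∩ a ∩ a ∩ b ∩ d ∩ d ∩ h(a, d, d) ∪ g(g(b ∩ b, a ∪ b ∪ b ∪ d), h(h(d, d, a), b ∪ b ∪ d ∪ d, a ∩ d))
Sort:  a ∩ a ∩ a ∩ b ∩ d ∩ d ∩ h(a, d, d) ∪ b ∪ g(g(a, a), a ∪ b ∪ b ∪ d) ∪ g(g(b ∩ b, a ∪ b ∪ b ∪ d), h(h(d, d, a), b ∪ b ∪ d ∪ d, a ∩ d)) ∪ h(a ∩ b ∪ a ∩ b ∩ b ∪ b ∪ b ∩ b ∩ d ∩ d ∪ d ∪ d, a ∪ b ∪ b ∪ b ∪ b ∪ d ∪ d, b ∩ g(d, a) ∪ d ∩ g(d, a)) ∪ h(g(b, a), a ∪ a ∪ b ∪ b, a ∪ a ∪ b ∪ d)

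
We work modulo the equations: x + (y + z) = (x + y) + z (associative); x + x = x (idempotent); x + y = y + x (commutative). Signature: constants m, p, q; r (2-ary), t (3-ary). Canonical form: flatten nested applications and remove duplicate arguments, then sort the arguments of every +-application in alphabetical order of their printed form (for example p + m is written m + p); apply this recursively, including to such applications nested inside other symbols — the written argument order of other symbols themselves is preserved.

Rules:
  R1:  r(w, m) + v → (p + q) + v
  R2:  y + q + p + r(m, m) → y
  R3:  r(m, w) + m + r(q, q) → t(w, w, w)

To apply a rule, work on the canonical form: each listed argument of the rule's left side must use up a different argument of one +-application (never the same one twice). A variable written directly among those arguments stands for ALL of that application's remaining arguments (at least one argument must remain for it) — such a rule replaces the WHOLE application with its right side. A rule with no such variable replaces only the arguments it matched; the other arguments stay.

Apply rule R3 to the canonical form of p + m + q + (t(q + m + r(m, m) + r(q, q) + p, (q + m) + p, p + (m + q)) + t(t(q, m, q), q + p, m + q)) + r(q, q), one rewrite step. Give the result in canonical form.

Answer: m + p + q + r(q, q) + t(p + q + t(m, m, m), m + p + q, m + p + q) + t(t(q, m, q), p + q, m + q)

Derivation:
Canonical form:  m + p + q + r(q, q) + t(m + p + q + r(m, m) + r(q, q), m + p + q, m + p + q) + t(t(q, m, q), p + q, m + q)
R3 matches:  uses m, r(m, m), r(q, q);  w := m
Giving:  m + p + q + r(q, q) + t(p + q + t(m, m, m), m + p + q, m + p + q) + t(t(q, m, q), p + q, m + q)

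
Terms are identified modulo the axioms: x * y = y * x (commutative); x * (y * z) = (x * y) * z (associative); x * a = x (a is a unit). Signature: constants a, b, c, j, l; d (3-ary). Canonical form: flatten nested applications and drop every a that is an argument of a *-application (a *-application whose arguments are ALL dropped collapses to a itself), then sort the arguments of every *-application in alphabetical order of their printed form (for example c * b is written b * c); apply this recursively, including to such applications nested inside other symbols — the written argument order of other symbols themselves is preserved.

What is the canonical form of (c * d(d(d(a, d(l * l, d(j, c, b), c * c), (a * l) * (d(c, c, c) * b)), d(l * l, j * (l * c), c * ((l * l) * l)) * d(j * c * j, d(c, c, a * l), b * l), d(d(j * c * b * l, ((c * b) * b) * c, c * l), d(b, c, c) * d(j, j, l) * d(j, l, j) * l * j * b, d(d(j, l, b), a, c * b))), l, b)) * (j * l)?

Answer: c * d(d(d(a, d(l * l, d(j, c, b), c * c), b * d(c, c, c) * l), d(c * j * j, d(c, c, l), b * l) * d(l * l, c * j * l, c * l * l * l), d(d(b * c * j * l, b * b * c * c, c * l), b * d(b, c, c) * d(j, j, l) * d(j, l, j) * j * l, d(d(j, l, b), a, b * c))), l, b) * j * l

Derivation:
Merge nested applications:  c * d(d(d(a, d(l * l, d(j, c, b), c * c), (a * l) * (d(c, c, c) * b)), d(l * l, j * (l * c), c * ((l * l) * l)) * d(j * c * j, d(c, c, a * l), b * l), d(d(j * c * b * l, ((c * b) * b) * c, c * l), d(b, c, c) * d(j, j, l) * d(j, l, j) * l * j * b, d(d(j, l, b), a, c * b))), l, b) * j * l
Canonicalize subterm:  d(d(d(a, d(l * l, d(j, c, b), c * c), (a * l) * (d(c, c, c) * b)), d(l * l, j * (l * c), c * ((l * l) * l)) * d(j * c * j, d(c, c, a * l), b * l), d(d(j * c * b * l, ((c * b) * b) * c, c * l), d(b, c, c) * d(j, j, l) * d(j, l, j) * l * j * b, d(d(j, l, b), a, c * b))), l, b)  →  d(d(d(a, d(l * l, d(j, c, b), c * c), b * d(c, c, c) * l), d(c * j * j, d(c, c, l), b * l) * d(l * l, c * j * l, c * l * l * l), d(d(b * c * j * l, b * b * c * c, c * l), b * d(b, c, c) * d(j, j, l) * d(j, l, j) * j * l, d(d(j, l, b), a, b * c))), l, b)
Sort arguments:  c * d(d(d(a, d(l * l, d(j, c, b), c * c), b * d(c, c, c) * l), d(c * j * j, d(c, c, l), b * l) * d(l * l, c * j * l, c * l * l * l), d(d(b * c * j * l, b * b * c * c, c * l), b * d(b, c, c) * d(j, j, l) * d(j, l, j) * j * l, d(d(j, l, b), a, b * c))), l, b) * j * l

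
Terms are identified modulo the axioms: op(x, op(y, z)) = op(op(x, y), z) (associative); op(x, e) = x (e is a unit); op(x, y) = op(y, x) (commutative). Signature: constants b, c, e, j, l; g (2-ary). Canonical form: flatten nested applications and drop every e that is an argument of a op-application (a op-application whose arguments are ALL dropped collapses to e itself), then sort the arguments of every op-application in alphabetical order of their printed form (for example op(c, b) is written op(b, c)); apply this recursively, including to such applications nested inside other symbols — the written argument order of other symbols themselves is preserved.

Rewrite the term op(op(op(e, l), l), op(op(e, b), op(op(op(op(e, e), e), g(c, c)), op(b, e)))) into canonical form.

Flatten:  op(e, l, l, e, b, e, e, e, g(c, c), b, e)
Units out:  drop e (×6)
Order the arguments:  op(b, b, g(c, c), l, l)

Answer: op(b, b, g(c, c), l, l)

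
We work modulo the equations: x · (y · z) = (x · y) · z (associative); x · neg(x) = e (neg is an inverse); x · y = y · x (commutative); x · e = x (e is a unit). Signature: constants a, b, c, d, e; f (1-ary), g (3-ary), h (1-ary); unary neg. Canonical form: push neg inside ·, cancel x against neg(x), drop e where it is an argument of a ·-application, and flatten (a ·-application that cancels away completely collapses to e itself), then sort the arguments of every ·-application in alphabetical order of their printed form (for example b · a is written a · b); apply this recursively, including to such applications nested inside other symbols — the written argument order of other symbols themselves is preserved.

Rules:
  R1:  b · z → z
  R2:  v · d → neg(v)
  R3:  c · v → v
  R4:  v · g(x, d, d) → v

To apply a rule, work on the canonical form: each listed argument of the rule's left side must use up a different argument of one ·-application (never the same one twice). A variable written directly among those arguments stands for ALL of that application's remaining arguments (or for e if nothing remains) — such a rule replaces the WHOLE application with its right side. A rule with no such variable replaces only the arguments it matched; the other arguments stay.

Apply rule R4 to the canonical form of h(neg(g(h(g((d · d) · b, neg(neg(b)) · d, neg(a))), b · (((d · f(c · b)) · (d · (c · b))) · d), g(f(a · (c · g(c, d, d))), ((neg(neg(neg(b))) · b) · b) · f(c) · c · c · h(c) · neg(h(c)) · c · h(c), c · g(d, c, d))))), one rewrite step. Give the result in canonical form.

Canonical form:  h(neg(g(h(g(b · d · d, b · d, neg(a))), b · b · c · d · d · d · f(b · c), g(f(a · c · g(c, d, d)), b · c · c · c · f(c) · h(c), c · g(d, c, d)))))
Match R4:  consume g(c, d, d);  v := a · c, x := c
The variable takes the whole remainder — replace the entire application.
New term:  h(neg(g(h(g(b · d · d, b · d, neg(a))), b · b · c · d · d · d · f(b · c), g(f(a · c), b · c · c · c · f(c) · h(c), c · g(d, c, d)))))

Answer: h(neg(g(h(g(b · d · d, b · d, neg(a))), b · b · c · d · d · d · f(b · c), g(f(a · c), b · c · c · c · f(c) · h(c), c · g(d, c, d)))))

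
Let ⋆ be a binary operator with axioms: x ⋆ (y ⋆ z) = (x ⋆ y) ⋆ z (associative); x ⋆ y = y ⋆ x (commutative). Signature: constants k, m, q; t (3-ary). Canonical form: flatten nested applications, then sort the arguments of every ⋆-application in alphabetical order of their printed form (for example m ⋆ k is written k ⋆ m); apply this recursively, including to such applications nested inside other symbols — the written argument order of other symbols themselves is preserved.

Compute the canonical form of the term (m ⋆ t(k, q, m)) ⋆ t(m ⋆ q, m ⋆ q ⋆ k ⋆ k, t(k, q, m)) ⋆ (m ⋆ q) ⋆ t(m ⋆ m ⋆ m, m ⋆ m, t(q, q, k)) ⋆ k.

Answer: k ⋆ m ⋆ m ⋆ q ⋆ t(k, q, m) ⋆ t(m ⋆ m ⋆ m, m ⋆ m, t(q, q, k)) ⋆ t(m ⋆ q, k ⋆ k ⋆ m ⋆ q, t(k, q, m))

Derivation:
Un-nest:  m ⋆ t(k, q, m) ⋆ t(m ⋆ q, m ⋆ q ⋆ k ⋆ k, t(k, q, m)) ⋆ m ⋆ q ⋆ t(m ⋆ m ⋆ m, m ⋆ m, t(q, q, k)) ⋆ k
Inside:  t(m ⋆ q, m ⋆ q ⋆ k ⋆ k, t(k, q, m))  →  t(m ⋆ q, k ⋆ k ⋆ m ⋆ q, t(k, q, m))
Order the arguments:  k ⋆ m ⋆ m ⋆ q ⋆ t(k, q, m) ⋆ t(m ⋆ m ⋆ m, m ⋆ m, t(q, q, k)) ⋆ t(m ⋆ q, k ⋆ k ⋆ m ⋆ q, t(k, q, m))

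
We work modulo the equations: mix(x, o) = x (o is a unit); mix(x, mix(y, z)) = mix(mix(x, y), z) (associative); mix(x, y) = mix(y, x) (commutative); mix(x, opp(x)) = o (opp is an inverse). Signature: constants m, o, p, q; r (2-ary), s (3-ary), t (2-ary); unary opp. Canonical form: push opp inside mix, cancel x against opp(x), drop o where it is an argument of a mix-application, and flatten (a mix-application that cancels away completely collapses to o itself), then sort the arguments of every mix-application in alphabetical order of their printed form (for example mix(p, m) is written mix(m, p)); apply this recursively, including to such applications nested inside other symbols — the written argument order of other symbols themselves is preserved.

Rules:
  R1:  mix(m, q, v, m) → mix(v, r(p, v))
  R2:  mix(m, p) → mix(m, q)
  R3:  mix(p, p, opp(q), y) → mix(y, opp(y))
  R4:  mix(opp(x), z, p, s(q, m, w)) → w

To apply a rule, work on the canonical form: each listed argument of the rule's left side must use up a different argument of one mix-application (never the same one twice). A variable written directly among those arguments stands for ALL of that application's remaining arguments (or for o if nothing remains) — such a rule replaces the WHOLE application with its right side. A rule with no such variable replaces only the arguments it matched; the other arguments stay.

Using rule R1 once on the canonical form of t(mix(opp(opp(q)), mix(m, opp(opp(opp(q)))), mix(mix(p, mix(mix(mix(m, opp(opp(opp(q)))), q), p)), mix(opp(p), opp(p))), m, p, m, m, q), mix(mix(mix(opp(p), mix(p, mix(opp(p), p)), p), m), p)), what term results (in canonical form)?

Answer: t(mix(m, m, m, p, r(p, mix(m, m, m, p))), mix(m, p, p))

Derivation:
Canonical form:  t(mix(m, m, m, m, m, p, q), mix(m, p, p))
Apply R1:  consuming m, m, q;  v := mix(m, m, m, p)
The variable takes the whole remainder — replace the entire application.
Giving:  t(mix(m, m, m, p, r(p, mix(m, m, m, p))), mix(m, p, p))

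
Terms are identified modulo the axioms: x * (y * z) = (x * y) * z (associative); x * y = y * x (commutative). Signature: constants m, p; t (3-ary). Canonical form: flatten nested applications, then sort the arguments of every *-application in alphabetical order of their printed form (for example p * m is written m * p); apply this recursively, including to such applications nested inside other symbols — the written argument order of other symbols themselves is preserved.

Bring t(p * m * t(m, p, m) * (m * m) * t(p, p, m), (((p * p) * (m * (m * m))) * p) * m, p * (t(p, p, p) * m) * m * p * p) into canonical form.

Answer: t(m * m * m * p * t(m, p, m) * t(p, p, m), m * m * m * m * p * p * p, m * m * p * p * p * t(p, p, p))

Derivation:
Descend into:  p * m * t(m, p, m) * (m * m) * t(p, p, m)
Merge nested applications:  p * m * t(m, p, m) * m * m * t(p, p, m)
Sort arguments:  m * m * m * p * t(m, p, m) * t(p, p, m)
Reassemble:  t(m * m * m * p * t(m, p, m) * t(p, p, m), m * m * m * m * p * p * p, m * m * p * p * p * t(p, p, p))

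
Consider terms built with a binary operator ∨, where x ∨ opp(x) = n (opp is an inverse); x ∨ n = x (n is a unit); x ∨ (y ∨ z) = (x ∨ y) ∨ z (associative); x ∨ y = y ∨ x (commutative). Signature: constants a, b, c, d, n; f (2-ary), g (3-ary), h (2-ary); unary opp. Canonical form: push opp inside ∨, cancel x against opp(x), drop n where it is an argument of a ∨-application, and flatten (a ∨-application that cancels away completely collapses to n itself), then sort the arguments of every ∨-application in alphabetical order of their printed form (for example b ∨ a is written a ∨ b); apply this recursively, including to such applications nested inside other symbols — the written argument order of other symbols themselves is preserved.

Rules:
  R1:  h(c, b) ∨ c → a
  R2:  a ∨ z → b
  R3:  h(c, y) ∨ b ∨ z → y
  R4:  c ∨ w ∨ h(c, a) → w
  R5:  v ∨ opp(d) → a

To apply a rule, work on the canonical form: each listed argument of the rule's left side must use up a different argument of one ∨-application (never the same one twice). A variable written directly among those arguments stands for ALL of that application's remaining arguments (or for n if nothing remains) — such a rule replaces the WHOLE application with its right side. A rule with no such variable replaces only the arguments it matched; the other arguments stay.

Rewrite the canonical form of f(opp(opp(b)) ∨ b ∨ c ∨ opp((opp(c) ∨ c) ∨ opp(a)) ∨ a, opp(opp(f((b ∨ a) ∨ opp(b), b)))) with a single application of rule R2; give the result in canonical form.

Answer: f(b, f(a, b))

Derivation:
Canonical form:  f(a ∨ a ∨ b ∨ b ∨ c, f(a, b))
R2 matches:  uses a;  z := a ∨ b ∨ b ∨ c
Every leftover argument binds to the variable; the entire application is replaced.
New term:  f(b, f(a, b))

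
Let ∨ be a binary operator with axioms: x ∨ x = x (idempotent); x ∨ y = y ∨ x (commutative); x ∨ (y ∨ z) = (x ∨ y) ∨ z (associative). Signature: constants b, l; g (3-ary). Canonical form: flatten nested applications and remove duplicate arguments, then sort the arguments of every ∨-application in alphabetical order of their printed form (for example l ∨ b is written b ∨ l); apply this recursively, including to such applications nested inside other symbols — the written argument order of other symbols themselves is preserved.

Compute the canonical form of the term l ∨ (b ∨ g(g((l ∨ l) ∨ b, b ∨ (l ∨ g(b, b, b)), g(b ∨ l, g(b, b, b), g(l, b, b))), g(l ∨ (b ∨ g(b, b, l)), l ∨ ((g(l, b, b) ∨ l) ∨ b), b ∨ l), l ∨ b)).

Merge nested applications:  l ∨ b ∨ g(g((l ∨ l) ∨ b, b ∨ (l ∨ g(b, b, b)), g(b ∨ l, g(b, b, b), g(l, b, b))), g(l ∨ (b ∨ g(b, b, l)), l ∨ ((g(l, b, b) ∨ l) ∨ b), b ∨ l), l ∨ b)
Inside:  g(g((l ∨ l) ∨ b, b ∨ (l ∨ g(b, b, b)), g(b ∨ l, g(b, b, b), g(l, b, b))), g(l ∨ (b ∨ g(b, b, l)), l ∨ ((g(l, b, b) ∨ l) ∨ b), b ∨ l), l ∨ b)  →  g(g(b ∨ l, b ∨ g(b, b, b) ∨ l, g(b ∨ l, g(b, b, b), g(l, b, b))), g(b ∨ g(b, b, l) ∨ l, b ∨ g(l, b, b) ∨ l, b ∨ l), b ∨ l)
Sort arguments:  b ∨ g(g(b ∨ l, b ∨ g(b, b, b) ∨ l, g(b ∨ l, g(b, b, b), g(l, b, b))), g(b ∨ g(b, b, l) ∨ l, b ∨ g(l, b, b) ∨ l, b ∨ l), b ∨ l) ∨ l

Answer: b ∨ g(g(b ∨ l, b ∨ g(b, b, b) ∨ l, g(b ∨ l, g(b, b, b), g(l, b, b))), g(b ∨ g(b, b, l) ∨ l, b ∨ g(l, b, b) ∨ l, b ∨ l), b ∨ l) ∨ l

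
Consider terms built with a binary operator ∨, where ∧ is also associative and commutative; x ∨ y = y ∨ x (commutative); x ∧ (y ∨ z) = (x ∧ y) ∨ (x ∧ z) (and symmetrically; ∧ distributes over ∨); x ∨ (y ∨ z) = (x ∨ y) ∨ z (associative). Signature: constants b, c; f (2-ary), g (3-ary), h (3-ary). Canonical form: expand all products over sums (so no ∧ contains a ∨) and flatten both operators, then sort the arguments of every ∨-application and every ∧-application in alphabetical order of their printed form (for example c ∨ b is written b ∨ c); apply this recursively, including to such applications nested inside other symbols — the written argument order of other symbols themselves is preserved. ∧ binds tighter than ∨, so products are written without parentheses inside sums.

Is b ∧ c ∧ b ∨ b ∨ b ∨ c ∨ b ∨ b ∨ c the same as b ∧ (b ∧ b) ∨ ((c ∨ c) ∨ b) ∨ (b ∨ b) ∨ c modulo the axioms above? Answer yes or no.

Left:  b ∧ c ∧ b ∨ b ∨ b ∨ c ∨ b ∨ b ∨ c
  Flatten:  b ∧ b ∧ c ∨ b ∨ b ∨ c ∨ b ∨ b ∨ c
  Sort arguments:  b ∨ b ∨ b ∨ b ∨ b ∧ b ∧ c ∨ c ∨ c
Right:  b ∧ (b ∧ b) ∨ ((c ∨ c) ∨ b) ∨ (b ∨ b) ∨ c
  Un-nest:  b ∧ b ∧ b ∨ c ∨ c ∨ b ∨ b ∨ b ∨ c
  Order the arguments:  b ∨ b ∨ b ∨ b ∧ b ∧ b ∨ c ∨ c ∨ c

Answer: no — b ∨ b ∨ b ∨ b ∨ b ∧ b ∧ c ∨ c ∨ c vs b ∨ b ∨ b ∨ b ∧ b ∧ b ∨ c ∨ c ∨ c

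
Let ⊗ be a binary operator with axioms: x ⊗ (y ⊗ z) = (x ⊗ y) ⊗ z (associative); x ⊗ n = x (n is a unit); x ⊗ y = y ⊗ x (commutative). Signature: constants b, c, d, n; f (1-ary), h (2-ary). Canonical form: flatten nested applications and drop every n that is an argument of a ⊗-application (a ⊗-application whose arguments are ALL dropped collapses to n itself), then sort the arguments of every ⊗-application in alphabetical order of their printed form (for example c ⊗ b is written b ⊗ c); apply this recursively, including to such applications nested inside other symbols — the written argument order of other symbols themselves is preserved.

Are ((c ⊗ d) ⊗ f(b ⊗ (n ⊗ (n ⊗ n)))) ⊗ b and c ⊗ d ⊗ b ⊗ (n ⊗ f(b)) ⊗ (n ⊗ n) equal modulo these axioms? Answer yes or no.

Answer: yes — both canonical forms are b ⊗ c ⊗ d ⊗ f(b)

Derivation:
Left:  ((c ⊗ d) ⊗ f(b ⊗ (n ⊗ (n ⊗ n)))) ⊗ b
  Un-nest:  c ⊗ d ⊗ f(b ⊗ (n ⊗ (n ⊗ n))) ⊗ b
  Canonicalize subterm:  f(b ⊗ (n ⊗ (n ⊗ n)))  →  f(b)
  Order the arguments:  b ⊗ c ⊗ d ⊗ f(b)
Right:  c ⊗ d ⊗ b ⊗ (n ⊗ f(b)) ⊗ (n ⊗ n)
  Flatten:  c ⊗ d ⊗ b ⊗ n ⊗ f(b) ⊗ n ⊗ n
  Unit:  drop n (×3)
  Order the arguments:  b ⊗ c ⊗ d ⊗ f(b)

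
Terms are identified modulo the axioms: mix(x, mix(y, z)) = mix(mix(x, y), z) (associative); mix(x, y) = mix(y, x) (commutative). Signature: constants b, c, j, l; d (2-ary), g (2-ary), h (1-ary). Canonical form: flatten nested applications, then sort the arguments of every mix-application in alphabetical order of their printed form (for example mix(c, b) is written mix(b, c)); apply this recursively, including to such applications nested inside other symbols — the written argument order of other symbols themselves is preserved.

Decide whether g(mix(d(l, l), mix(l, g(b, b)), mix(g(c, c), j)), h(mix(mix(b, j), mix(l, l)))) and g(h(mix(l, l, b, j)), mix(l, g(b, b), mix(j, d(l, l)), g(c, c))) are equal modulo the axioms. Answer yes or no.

Answer: no — g(mix(d(l, l), g(b, b), g(c, c), j, l), h(mix(b, j, l, l))) vs g(h(mix(b, j, l, l)), mix(d(l, l), g(b, b), g(c, c), j, l))

Derivation:
Left:  g(mix(d(l, l), mix(l, g(b, b)), mix(g(c, c), j)), h(mix(mix(b, j), mix(l, l))))
  Focus inside:  mix(d(l, l), mix(l, g(b, b)), mix(g(c, c), j))
  Un-nest:  mix(d(l, l), l, g(b, b), g(c, c), j)
  Sort:  mix(d(l, l), g(b, b), g(c, c), j, l)
  Rebuild:  g(mix(d(l, l), g(b, b), g(c, c), j, l), h(mix(b, j, l, l)))
Right:  g(h(mix(l, l, b, j)), mix(l, g(b, b), mix(j, d(l, l)), g(c, c)))
  Focus inside:  mix(l, g(b, b), mix(j, d(l, l)), g(c, c))
  Un-nest:  mix(l, g(b, b), j, d(l, l), g(c, c))
  Sort arguments:  mix(d(l, l), g(b, b), g(c, c), j, l)
  Reassemble:  g(h(mix(b, j, l, l)), mix(d(l, l), g(b, b), g(c, c), j, l))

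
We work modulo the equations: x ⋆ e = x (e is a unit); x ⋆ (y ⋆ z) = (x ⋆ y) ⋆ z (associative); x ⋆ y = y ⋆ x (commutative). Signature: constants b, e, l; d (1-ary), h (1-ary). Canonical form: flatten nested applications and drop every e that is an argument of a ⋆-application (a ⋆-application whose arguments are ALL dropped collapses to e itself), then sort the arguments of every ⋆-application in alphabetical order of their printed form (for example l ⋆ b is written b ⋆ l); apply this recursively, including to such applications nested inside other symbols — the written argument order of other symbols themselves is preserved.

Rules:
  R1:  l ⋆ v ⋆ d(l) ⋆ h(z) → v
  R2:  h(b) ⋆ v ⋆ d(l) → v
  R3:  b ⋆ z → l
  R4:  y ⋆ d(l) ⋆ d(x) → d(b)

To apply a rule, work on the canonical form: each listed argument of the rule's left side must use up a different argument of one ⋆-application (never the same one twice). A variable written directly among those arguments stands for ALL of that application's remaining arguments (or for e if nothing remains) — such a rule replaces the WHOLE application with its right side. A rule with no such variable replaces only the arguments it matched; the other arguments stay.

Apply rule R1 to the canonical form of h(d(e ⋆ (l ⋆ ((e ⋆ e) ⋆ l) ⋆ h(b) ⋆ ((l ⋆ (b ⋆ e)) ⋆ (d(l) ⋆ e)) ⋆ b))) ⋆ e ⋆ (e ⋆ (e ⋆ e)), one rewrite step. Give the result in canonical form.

Canonical form:  h(d(b ⋆ b ⋆ d(l) ⋆ h(b) ⋆ l ⋆ l ⋆ l))
Match R1:  consume d(l), h(b), l;  v := b ⋆ b ⋆ l ⋆ l, z := b
The extension variable absorbs all remaining arguments, so the whole application is rewritten.
New term:  h(d(b ⋆ b ⋆ l ⋆ l))

Answer: h(d(b ⋆ b ⋆ l ⋆ l))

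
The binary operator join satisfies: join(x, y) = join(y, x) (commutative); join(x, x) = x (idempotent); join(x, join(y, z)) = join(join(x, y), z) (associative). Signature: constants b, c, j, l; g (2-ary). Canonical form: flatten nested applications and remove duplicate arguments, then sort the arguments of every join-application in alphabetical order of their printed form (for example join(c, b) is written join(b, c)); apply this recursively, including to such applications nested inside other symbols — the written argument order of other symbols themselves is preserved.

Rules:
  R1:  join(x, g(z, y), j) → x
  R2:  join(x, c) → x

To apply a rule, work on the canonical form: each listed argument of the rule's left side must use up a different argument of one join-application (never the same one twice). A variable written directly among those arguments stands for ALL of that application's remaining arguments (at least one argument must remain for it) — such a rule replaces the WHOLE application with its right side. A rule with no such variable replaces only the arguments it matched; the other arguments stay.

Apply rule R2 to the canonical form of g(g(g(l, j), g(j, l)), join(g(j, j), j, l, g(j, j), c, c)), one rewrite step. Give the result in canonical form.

Answer: g(g(g(l, j), g(j, l)), join(g(j, j), j, l))

Derivation:
Canonical form:  g(g(g(l, j), g(j, l)), join(c, g(j, j), j, l))
R2 matches:  uses c;  x := join(g(j, j), j, l)
Every leftover argument binds to the variable; the entire application is replaced.
New term:  g(g(g(l, j), g(j, l)), join(g(j, j), j, l))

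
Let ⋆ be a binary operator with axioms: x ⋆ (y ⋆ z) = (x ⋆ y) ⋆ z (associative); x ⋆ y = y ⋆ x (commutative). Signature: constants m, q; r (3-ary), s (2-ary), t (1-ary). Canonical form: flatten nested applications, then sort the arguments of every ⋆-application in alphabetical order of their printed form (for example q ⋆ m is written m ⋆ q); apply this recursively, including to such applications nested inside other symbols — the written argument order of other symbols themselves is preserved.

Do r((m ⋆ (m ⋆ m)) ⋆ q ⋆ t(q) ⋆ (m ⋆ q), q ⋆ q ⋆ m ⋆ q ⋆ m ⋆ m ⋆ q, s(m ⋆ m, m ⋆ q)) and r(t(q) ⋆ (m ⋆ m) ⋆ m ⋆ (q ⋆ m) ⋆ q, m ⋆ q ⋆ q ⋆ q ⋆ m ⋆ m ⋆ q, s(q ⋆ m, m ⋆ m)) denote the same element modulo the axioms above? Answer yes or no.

Left:  r((m ⋆ (m ⋆ m)) ⋆ q ⋆ t(q) ⋆ (m ⋆ q), q ⋆ q ⋆ m ⋆ q ⋆ m ⋆ m ⋆ q, s(m ⋆ m, m ⋆ q))
  Focus inside:  (m ⋆ (m ⋆ m)) ⋆ q ⋆ t(q) ⋆ (m ⋆ q)
  Un-nest:  m ⋆ m ⋆ m ⋆ q ⋆ t(q) ⋆ m ⋆ q
  Sort:  m ⋆ m ⋆ m ⋆ m ⋆ q ⋆ q ⋆ t(q)
  Reassemble:  r(m ⋆ m ⋆ m ⋆ m ⋆ q ⋆ q ⋆ t(q), m ⋆ m ⋆ m ⋆ q ⋆ q ⋆ q ⋆ q, s(m ⋆ m, m ⋆ q))
Right:  r(t(q) ⋆ (m ⋆ m) ⋆ m ⋆ (q ⋆ m) ⋆ q, m ⋆ q ⋆ q ⋆ q ⋆ m ⋆ m ⋆ q, s(q ⋆ m, m ⋆ m))
  Focus inside:  t(q) ⋆ (m ⋆ m) ⋆ m ⋆ (q ⋆ m) ⋆ q
  Merge nested applications:  t(q) ⋆ m ⋆ m ⋆ m ⋆ q ⋆ m ⋆ q
  Sort arguments:  m ⋆ m ⋆ m ⋆ m ⋆ q ⋆ q ⋆ t(q)
  Reassemble:  r(m ⋆ m ⋆ m ⋆ m ⋆ q ⋆ q ⋆ t(q), m ⋆ m ⋆ m ⋆ q ⋆ q ⋆ q ⋆ q, s(m ⋆ q, m ⋆ m))

Answer: no — r(m ⋆ m ⋆ m ⋆ m ⋆ q ⋆ q ⋆ t(q), m ⋆ m ⋆ m ⋆ q ⋆ q ⋆ q ⋆ q, s(m ⋆ m, m ⋆ q)) vs r(m ⋆ m ⋆ m ⋆ m ⋆ q ⋆ q ⋆ t(q), m ⋆ m ⋆ m ⋆ q ⋆ q ⋆ q ⋆ q, s(m ⋆ q, m ⋆ m))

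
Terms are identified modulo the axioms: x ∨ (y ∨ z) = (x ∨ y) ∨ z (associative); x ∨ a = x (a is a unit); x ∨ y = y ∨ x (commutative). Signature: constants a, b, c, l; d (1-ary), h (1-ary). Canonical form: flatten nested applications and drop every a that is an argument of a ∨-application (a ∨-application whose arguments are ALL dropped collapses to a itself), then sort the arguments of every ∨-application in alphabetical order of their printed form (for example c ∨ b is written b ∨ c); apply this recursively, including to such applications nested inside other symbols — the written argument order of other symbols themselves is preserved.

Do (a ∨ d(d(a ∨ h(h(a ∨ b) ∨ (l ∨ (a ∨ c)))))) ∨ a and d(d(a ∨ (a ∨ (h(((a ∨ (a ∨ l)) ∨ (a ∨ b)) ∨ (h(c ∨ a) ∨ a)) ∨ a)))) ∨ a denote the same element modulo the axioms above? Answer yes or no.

Answer: no — d(d(h(c ∨ h(b) ∨ l))) vs d(d(h(b ∨ h(c) ∨ l)))

Derivation:
Left:  (a ∨ d(d(a ∨ h(h(a ∨ b) ∨ (l ∨ (a ∨ c)))))) ∨ a
  Un-nest:  a ∨ d(d(a ∨ h(h(a ∨ b) ∨ (l ∨ (a ∨ c))))) ∨ a
  Canonicalize subterm:  d(d(a ∨ h(h(a ∨ b) ∨ (l ∨ (a ∨ c)))))  →  d(d(h(c ∨ h(b) ∨ l)))
  Units out:  drop a (×2)
  Sort arguments:  d(d(h(c ∨ h(b) ∨ l)))
Right:  d(d(a ∨ (a ∨ (h(((a ∨ (a ∨ l)) ∨ (a ∨ b)) ∨ (h(c ∨ a) ∨ a)) ∨ a)))) ∨ a
  Simplify inside:  d(d(a ∨ (a ∨ (h(((a ∨ (a ∨ l)) ∨ (a ∨ b)) ∨ (h(c ∨ a) ∨ a)) ∨ a))))  →  d(d(h(b ∨ h(c) ∨ l)))
  Drop the unit:  drop a
  Order the arguments:  d(d(h(b ∨ h(c) ∨ l)))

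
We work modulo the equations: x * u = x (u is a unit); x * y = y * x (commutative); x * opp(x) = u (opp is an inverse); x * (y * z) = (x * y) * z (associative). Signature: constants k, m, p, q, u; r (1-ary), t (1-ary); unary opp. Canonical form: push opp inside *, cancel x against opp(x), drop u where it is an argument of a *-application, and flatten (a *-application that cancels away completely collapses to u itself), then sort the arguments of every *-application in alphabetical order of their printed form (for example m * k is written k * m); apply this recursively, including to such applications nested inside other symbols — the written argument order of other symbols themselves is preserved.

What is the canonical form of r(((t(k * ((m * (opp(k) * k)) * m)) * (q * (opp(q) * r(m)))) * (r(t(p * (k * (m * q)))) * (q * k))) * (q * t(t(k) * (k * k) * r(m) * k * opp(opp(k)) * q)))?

Answer: r(k * q * q * r(m) * r(t(k * m * p * q)) * t(k * k * k * k * q * r(m) * t(k)) * t(k * m * m))

Derivation:
Descend into:  ((t(k * ((m * (opp(k) * k)) * m)) * (q * (opp(q) * r(m)))) * (r(t(p * (k * (m * q)))) * (q * k))) * (q * t(t(k) * (k * k) * r(m) * k * opp(opp(k)) * q))
Push opp inside:  distribute opp over * and collapse double opp
Collect terms:  t(k * m * m) * q * q * r(m) * r(t(k * m * p * q)) * k * t(k * k * k * k * q * r(m) * t(k))
Sort arguments:  k * q * q * r(m) * r(t(k * m * p * q)) * t(k * k * k * k * q * r(m) * t(k)) * t(k * m * m)
Reassemble:  r(k * q * q * r(m) * r(t(k * m * p * q)) * t(k * k * k * k * q * r(m) * t(k)) * t(k * m * m))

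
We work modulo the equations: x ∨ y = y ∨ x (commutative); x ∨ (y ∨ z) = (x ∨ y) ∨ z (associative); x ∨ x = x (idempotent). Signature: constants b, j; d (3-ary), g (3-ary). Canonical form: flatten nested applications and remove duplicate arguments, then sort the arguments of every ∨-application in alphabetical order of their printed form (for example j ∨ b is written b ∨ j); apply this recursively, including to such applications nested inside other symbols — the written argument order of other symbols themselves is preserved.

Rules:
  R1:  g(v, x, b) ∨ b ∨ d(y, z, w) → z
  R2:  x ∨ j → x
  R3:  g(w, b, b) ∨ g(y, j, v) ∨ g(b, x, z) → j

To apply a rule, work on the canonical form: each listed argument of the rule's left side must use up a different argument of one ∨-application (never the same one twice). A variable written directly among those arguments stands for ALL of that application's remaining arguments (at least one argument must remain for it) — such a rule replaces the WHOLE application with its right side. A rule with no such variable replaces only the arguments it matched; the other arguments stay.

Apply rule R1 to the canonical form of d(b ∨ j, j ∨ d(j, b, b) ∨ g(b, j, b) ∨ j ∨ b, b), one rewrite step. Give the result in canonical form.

Canonical form:  d(b ∨ j, b ∨ d(j, b, b) ∨ g(b, j, b) ∨ j, b)
R1 matches:  uses b, d(j, b, b), g(b, j, b);  v := b, w := b, x := j, y := j, z := b
Result:  d(b ∨ j, b ∨ j, b)

Answer: d(b ∨ j, b ∨ j, b)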